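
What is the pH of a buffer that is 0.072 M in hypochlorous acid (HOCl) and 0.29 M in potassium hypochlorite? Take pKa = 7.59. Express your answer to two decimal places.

Henderson–Hasselbalch: pH = pKa + log([OCl-]/[HOCl]) = 7.59 + log(0.29/0.072)
pH = 7.59 + (+0.605) = 8.20

pH = 8.20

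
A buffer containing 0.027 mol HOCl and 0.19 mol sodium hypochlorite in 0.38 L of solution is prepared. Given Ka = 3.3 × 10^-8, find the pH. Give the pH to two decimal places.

pH = 8.33

pKa = −log(3.3 × 10^-8) = 7.481
Using pH = pKa + log([base]/[acid]) with [base]/[acid] = 0.19/0.027:
pH = 7.481 + (+0.847) = 8.33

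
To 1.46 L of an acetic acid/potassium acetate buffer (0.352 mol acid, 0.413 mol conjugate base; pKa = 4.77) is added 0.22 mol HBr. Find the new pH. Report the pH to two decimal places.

After neutralization: n(CH3COOH) = 0.572 mol, n(CH3COO-) = 0.193 mol.
pH = pKa + log([A⁻]/[HA]) = 4.77 + log(0.193/0.572) = 4.77 -0.472

pH = 4.30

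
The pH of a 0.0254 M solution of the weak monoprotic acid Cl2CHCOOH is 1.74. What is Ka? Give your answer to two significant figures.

Ka = 4.6 × 10^-2

[H+] = 10^(-1.74) = 1.82 × 10^-2 M
At equilibrium [HA] = 0.0254 − 1.82 × 10^-2 = 7.20 × 10^-3 M
Ka = [H+][A-]/[HA] = (1.82 × 10^-2)² / 7.20 × 10^-3 = 4.6 × 10^-2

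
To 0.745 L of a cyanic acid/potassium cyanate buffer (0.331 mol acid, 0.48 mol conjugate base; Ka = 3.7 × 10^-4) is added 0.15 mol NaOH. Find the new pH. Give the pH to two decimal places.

pH = 3.97

After neutralization: n(HOCN) = 0.181 mol, n(OCN-) = 0.63 mol.
pKa = −log(3.7 × 10^-4) = 3.432
pH = pKa + log(n_OCN-/n_HOCN) = 3.432 + log(0.63/0.181) = 3.432 + (+0.542)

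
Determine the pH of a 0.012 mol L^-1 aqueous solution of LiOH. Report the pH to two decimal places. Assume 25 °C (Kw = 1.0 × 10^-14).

pH = 12.08

LiOH is a strong base; [OH-] = 0.012 M.
pOH = -log(0.012) = 1.92
pH = 14.00 - 1.92 = 12.08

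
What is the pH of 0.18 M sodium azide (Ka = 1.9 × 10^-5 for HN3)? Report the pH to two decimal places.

pH = 8.99

N3- is the conjugate base of the weak acid HN3.
Kb = Kw/Ka = 1.0×10^-14 / 1.9 × 10^-5 = 5.26 × 10^-10
From the ICE table, Kb = x²/(0.18 − x) = 5.26 × 10^-10.
Since Kb ≪ C₀, x ≈ √(Kb·C₀) = 9.73 × 10^-6 M.
(x/C₀ = 0.0054% < 5%, so the approximation holds.)
pOH = 5.01, so pH = 14.00 − pOH = 8.99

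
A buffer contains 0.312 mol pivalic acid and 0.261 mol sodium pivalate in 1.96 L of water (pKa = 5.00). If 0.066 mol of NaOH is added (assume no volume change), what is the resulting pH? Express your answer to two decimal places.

After neutralization: n((CH3)3CCOOH) = 0.246 mol, n((CH3)3CCOO-) = 0.327 mol.
pH = pKa + log(n_(CH3)3CCOO-/n_(CH3)3CCOOH) = 5.00 + log(0.327/0.246) = 5.00 + (+0.124)

pH = 5.12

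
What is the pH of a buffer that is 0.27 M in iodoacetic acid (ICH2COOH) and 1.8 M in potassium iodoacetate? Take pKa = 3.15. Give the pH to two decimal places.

pH = 3.97

Henderson–Hasselbalch: pH = pKa + log([ICH2COO-]/[ICH2COOH]) = 3.15 + log(1.8/0.27)
pH = 3.15 + (+0.824) = 3.97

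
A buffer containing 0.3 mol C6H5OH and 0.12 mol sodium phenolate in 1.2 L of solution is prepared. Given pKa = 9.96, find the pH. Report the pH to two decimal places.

pH = 9.56

Using pH = pKa + log([base]/[acid]) with [base]/[acid] = 0.12/0.3:
pH = 9.96 + (-0.398) = 9.56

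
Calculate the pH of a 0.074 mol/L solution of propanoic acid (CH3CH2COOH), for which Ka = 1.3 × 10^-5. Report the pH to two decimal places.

CH3CH2COOH ⇌ CH3CH2COO- + H+
From the ICE table, Ka = [H+]²/(0.074 − [H+]) = 1.3 × 10^-5.
Since Ka ≪ C₀, [H+] ≈ √(Ka·C₀) = 9.81 × 10^-4 M.
pH = −log(9.81 × 10^-4) = 3.01

pH = 3.01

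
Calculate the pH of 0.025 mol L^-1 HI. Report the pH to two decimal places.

pH = 1.60

HI is a strong acid and dissociates completely, so [H+] = 0.025 M.
pH = -log(0.025) = 1.60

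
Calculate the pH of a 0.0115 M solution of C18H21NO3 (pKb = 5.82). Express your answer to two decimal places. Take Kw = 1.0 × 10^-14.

C18H21NO3 + H2O ⇌ C18H22NO3+ + OH-
Kb = 10^(−5.82) = 1.51 × 10^-6
From the ICE table, Kb = x²/(0.0115 − x) = 1.51 × 10^-6.
Assume x ≪ 0.0115: x ≈ √(1.51 × 10^-6 × 0.0115) = 1.32 × 10^-4 M
pOH = −log(1.32 × 10^-4) = 3.88; pH = 14.00 − 3.88 = 10.12

pH = 10.12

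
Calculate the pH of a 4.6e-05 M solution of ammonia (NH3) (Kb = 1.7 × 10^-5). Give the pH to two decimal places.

NH3 + H2O ⇌ NH4+ + OH-
From the ICE table, Kb = [OH-]²/(4.6e-05 − [OH-]) = 1.7 × 10^-5.
The 5% rule fails; solving [OH-]² + Kb·[OH-] − Kb·C₀ = 0 exactly:
[OH-] = [−1.7e-05 + √(1.7e-05² + 3.13e-09)]/2 = 2.07 × 10^-5 M
pOH = −log(2.07 × 10^-5) = 4.68; pH = 14.00 − 4.68 = 9.32

pH = 9.32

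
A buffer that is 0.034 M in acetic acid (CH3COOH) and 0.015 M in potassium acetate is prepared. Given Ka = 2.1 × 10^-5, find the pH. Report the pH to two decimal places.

pKa = −log(2.1 × 10^-5) = 4.678
Using pH = pKa + log([base]/[acid]) with [base]/[acid] = 0.015/0.034:
pH = 4.678 + (-0.355) = 4.32

pH = 4.32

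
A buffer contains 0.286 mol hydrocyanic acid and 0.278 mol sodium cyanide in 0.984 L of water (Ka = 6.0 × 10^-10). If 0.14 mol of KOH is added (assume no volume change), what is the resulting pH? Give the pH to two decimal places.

pH = 9.68

OH- converts HCN to CN-: HCN → 0.146 mol, CN- → 0.418 mol.
pKa = −log(6.0 × 10^-10) = 9.222
pH = pKa + log(n_CN-/n_HCN) = 9.222 + log(0.418/0.146) = 9.222 + (+0.457)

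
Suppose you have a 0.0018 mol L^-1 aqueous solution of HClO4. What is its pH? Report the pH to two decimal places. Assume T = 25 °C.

HClO4 is a strong acid and dissociates completely, so [H+] = 0.0018 M.
pH = -log(0.0018) = 2.74

pH = 2.74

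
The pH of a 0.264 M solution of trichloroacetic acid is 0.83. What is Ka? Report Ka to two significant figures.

[H+] = 10^(-0.83) = 1.48 × 10^-1 M
At equilibrium [HA] = 0.264 − 1.48 × 10^-1 = 1.16 × 10^-1 M
Ka = [H+][A-]/[HA] = (1.48 × 10^-1)² / 1.16 × 10^-1 = 1.9 × 10^-1

Ka = 1.9 × 10^-1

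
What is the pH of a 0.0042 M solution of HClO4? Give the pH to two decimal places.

HClO4 is a strong acid and dissociates completely, so [H+] = 0.0042 M.
pH = -log(0.0042) = 2.38

pH = 2.38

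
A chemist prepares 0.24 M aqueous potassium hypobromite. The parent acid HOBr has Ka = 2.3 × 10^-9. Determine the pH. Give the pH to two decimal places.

OBr- is the conjugate base of the weak acid HOBr.
Kb = Kw/Ka = 1.0×10^-14 / 2.3 × 10^-9 = 4.35 × 10^-6
Kb = [OH-]²/(0.24 − [OH-]) = 4.35 × 10^-6
Assume [OH-] ≪ 0.24: [OH-] ≈ √(4.35 × 10^-6 × 0.24) = 1.02 × 10^-3 M
Check: 0.43% ionized — well under 5%, approximation valid.
pOH = 2.99, so pH = 14.00 − pOH = 11.01

pH = 11.01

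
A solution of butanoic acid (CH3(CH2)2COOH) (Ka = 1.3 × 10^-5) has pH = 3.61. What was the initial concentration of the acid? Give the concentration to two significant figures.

[H+] = 10^(-3.61) = 2.45 × 10^-4 M = x
Ka = x²/(C₀ − x) ⇒ C₀ = x + x²/Ka
C₀ = 2.45 × 10^-4 + (2.45 × 10^-4)²/(1.3 × 10^-5) = 4.86 × 10^-3 M

C₀ = 4.9 × 10^-3 M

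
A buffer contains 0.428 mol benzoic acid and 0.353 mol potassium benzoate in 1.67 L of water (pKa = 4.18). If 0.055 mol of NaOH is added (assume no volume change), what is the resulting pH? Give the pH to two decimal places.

pH = 4.22

OH- converts C6H5COOH to C6H5COO-: C6H5COOH → 0.373 mol, C6H5COO- → 0.408 mol.
pH = pKa + log(n_C6H5COO-/n_C6H5COOH) = 4.18 + log(0.408/0.373) = 4.18 + (+0.039)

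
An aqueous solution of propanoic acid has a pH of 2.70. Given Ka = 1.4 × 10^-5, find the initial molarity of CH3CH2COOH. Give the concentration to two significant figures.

[H+] = 10^(-2.70) = 2.00 × 10^-3 M = x
Ka = x²/(C₀ − x) ⇒ C₀ = x + x²/Ka
C₀ = 2.00 × 10^-3 + (2.00 × 10^-3)²/(1.4 × 10^-5) = 2.88 × 10^-1 M

C₀ = 2.9 × 10^-1 M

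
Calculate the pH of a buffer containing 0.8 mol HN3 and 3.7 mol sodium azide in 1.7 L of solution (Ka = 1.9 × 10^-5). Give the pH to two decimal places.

pKa = −log(1.9 × 10^-5) = 4.721
Using pH = pKa + log([base]/[acid]) with [base]/[acid] = 3.7/0.8:
pH = 4.721 + (+0.665) = 5.39

pH = 5.39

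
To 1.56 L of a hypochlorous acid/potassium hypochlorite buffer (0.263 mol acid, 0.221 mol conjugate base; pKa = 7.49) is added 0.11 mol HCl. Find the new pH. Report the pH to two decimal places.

Added H+ converts OCl- to HOCl: HOCl → 0.373 mol, OCl- → 0.111 mol.
Henderson–Hasselbalch with mole ratio 0.111/0.373: pH = 7.49 + (-0.526)

pH = 6.96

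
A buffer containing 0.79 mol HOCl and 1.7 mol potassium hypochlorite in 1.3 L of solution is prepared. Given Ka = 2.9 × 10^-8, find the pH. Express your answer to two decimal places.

pKa = −log(2.9 × 10^-8) = 7.538
pH = pKa + log([A⁻]/[HA]) = 7.538 + log(1.7/0.79)
pH = 7.538 + (+0.333) = 7.87

pH = 7.87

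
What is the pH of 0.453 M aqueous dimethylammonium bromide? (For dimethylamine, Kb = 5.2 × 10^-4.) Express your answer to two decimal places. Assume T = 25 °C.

(CH3)2NH2+ is the conjugate acid of the weak base (CH3)2NH.
Ka = Kw/Kb = 1.0×10^-14 / 5.2 × 10^-4 = 1.92 × 10^-11
Ka = x²/(0.453 − x) = 1.92 × 10^-11
Neglecting x in the denominator: x = √(1.92 × 10^-11 × 0.453) = 2.95 × 10^-6 M
pH = −log[H+] = −log(2.95 × 10^-6) = 5.53

pH = 5.53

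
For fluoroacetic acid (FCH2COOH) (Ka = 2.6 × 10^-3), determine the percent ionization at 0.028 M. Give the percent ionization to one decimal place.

FCH2COOH ⇌ FCH2COO- + H+; let x = [H+] at equilibrium.
Ka = x²/(C₀ − x); solving the quadratic gives x = 7.33 × 10^-3 M.
Fraction ionized = 7.33 × 10^-3 / 0.028 = 0.2618 → 26.2%

26.2%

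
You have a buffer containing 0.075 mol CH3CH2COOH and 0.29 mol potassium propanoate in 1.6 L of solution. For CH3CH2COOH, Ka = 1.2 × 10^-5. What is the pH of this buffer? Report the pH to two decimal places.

pKa = −log(1.2 × 10^-5) = 4.921
Henderson–Hasselbalch: pH = pKa + log([CH3CH2COO-]/[CH3CH2COOH]) = 4.921 + log(0.29/0.075)
pH = 4.921 + (+0.587) = 5.51

pH = 5.51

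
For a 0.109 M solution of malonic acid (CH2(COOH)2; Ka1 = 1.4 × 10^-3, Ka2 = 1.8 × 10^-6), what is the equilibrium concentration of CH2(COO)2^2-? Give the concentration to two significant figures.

First ionization gives [H+] ≈ [CH2(COOH)COO-] = 1.17 × 10^-2 M.
Second step: Ka2 = [H+][CH2(COO)2^2-]/[CH2(COOH)COO-] ≈ [CH2(COO)2^2-] (since [H+] ≈ [CH2(COOH)COO-]).
So [CH2(COO)2^2-] ≈ Ka2.

1.8 × 10^-6 M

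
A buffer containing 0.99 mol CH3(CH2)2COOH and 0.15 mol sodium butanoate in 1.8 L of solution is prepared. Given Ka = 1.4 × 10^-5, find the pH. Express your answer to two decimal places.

pKa = −log(1.4 × 10^-5) = 4.854
pH = pKa + log([A⁻]/[HA]) = 4.854 + log(0.15/0.99)
pH = 4.854 + (-0.820) = 4.03

pH = 4.03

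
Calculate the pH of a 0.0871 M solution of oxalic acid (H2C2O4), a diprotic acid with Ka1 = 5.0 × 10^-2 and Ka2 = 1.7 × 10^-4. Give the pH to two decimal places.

pH = 1.34

Since Ka1 ≫ Ka2, the first ionization dominates [H+].
Ka1 = x²/(0.0871 − x) = 5.0 × 10^-2
Solving the quadratic: x = (−Ka1 + √(Ka1² + 4·Ka1·C₀))/2 = 4.56 × 10^-2 M
pH = −log(4.56 × 10^-2) = 1.34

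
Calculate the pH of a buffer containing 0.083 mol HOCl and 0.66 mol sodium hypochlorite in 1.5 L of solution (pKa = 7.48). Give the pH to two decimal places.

pH = 8.38

pH = pKa + log([A⁻]/[HA]) = 7.48 + log(0.66/0.083)
pH = 7.48 + (+0.900) = 8.38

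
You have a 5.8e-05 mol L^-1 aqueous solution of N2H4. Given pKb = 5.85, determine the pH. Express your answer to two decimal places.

N2H4 + H2O ⇌ N2H5+ + OH-
Kb = 10^(−5.85) = 1.41 × 10^-6
Let x = [OH-] at equilibrium. Kb = x²/(5.8e-05 − x).
The 5% rule fails; solving x² + Kb·x − Kb·C₀ = 0 exactly:
x = (−Kb + √(Kb² + 4·Kb·C₀))/2 = 8.37 × 10^-6 M
pOH = −log(8.37 × 10^-6) = 5.08; pH = 14.00 − 5.08 = 8.92

pH = 8.92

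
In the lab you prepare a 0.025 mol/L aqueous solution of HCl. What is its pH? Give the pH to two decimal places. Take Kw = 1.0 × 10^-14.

pH = 1.60

HCl is a strong acid and dissociates completely, so [H+] = 0.025 M.
pH = -log(0.025) = 1.60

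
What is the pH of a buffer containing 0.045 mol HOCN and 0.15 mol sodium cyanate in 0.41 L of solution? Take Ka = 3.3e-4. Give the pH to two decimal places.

pKa = −log(3.3 × 10^-4) = 3.481
Using pH = pKa + log([base]/[acid]) with [base]/[acid] = 0.15/0.045:
pH = 3.481 + (+0.523) = 4.00

pH = 4.00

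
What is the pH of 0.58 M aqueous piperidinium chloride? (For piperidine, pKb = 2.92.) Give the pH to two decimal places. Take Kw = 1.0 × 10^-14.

C5H10NH2+ is the conjugate acid of the weak base C5H10NH.
Kb = 10^(−2.92) = 1.20 × 10^-3
Ka = Kw/Kb = 1.0×10^-14 / 1.20 × 10^-3 = 8.33 × 10^-12
From the ICE table, Ka = [H+]²/(0.58 − [H+]) = 8.33 × 10^-12.
Since Ka ≪ C₀, [H+] ≈ √(Ka·C₀) = 2.20 × 10^-6 M.
pH = −log[H+] = −log(2.20 × 10^-6) = 5.66

pH = 5.66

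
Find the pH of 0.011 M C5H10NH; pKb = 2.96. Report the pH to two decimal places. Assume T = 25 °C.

pH = 11.47

C5H10NH + H2O ⇌ C5H10NH2+ + OH-
Kb = 10^(−2.96) = 1.10 × 10^-3
Let x = [OH-] at equilibrium. Kb = x²/(0.011 − x).
x is not negligible relative to C₀; solve x² + 0.0011·x − 1.21e-05 = 0.
x = [−0.0011 + √(0.0011² + 4.84e-05)]/2 = 2.97 × 10^-3 M
pOH = 2.53, so pH = 14.00 − pOH = 11.47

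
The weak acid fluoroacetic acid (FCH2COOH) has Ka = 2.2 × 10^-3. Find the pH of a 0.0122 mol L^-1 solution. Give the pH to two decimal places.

FCH2COOH ⇌ FCH2COO- + H+
From the ICE table, Ka = [H+]²/(0.0122 − [H+]) = 2.2 × 10^-3.
[H+] is not negligible relative to C₀; solve [H+]² + 0.0022·[H+] − 2.68e-05 = 0.
[H+] = (−Ka + √(Ka² + 4·Ka·C₀))/2 = 4.20 × 10^-3 M
pH = −log[H+] = −log(4.20 × 10^-3) = 2.38

pH = 2.38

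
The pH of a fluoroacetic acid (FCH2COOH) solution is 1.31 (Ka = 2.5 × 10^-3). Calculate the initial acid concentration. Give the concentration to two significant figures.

C₀ = 1.0 M

[H+] = 10^(-1.31) = 4.90 × 10^-2 M = x
Ka = x²/(C₀ − x) ⇒ C₀ = x + x²/Ka
C₀ = 4.90 × 10^-2 + (4.90 × 10^-2)²/(2.5 × 10^-3) = 1.01 M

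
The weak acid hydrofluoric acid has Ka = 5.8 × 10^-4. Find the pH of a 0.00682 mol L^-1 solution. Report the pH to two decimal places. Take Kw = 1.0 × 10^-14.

pH = 2.76

HF ⇌ F- + H+
From the ICE table, Ka = x²/(0.00682 − x) = 5.8 × 10^-4.
Here C₀/Ka ≈ 11.8, so the small-x approximation fails. Use the quadratic:
x = [−0.00058 + √(0.00058² + 1.58e-05)]/2 = 1.72 × 10^-3 M
pH = −log[H+] = −log(1.72 × 10^-3) = 2.76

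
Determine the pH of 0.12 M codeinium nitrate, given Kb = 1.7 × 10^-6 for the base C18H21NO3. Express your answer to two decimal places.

pH = 4.58

C18H22NO3+ is the conjugate acid of the weak base C18H21NO3.
Ka = Kw/Kb = 1.0×10^-14 / 1.7 × 10^-6 = 5.88 × 10^-9
Ka = [H+]²/(0.12 − [H+]) = 5.88 × 10^-9
Neglecting [H+] in the denominator: [H+] = √(5.88 × 10^-9 × 0.12) = 2.66 × 10^-5 M
pH = −log[H+] = −log(2.66 × 10^-5) = 4.58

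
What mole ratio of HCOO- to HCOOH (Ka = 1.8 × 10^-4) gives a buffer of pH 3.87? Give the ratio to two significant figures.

pKa = -log(1.8 × 10^-4) = 3.745
pH = pKa + log(r) ⇒ log(r) = 3.87 − 3.745 = +0.125
r = [HCOO-]/[HCOOH] = 10^(+0.125) = 1.33

ratio = 1.3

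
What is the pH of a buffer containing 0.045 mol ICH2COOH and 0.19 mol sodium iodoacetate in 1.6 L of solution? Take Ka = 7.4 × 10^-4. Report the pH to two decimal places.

pKa = −log(7.4 × 10^-4) = 3.131
pH = pKa + log([A⁻]/[HA]) = 3.131 + log(0.19/0.045)
pH = 3.131 + (+0.626) = 3.76

pH = 3.76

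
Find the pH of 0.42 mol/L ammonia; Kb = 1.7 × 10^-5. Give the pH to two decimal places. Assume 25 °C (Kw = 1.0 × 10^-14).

NH3 + H2O ⇌ NH4+ + OH-
Kb = [OH-]²/(0.42 − [OH-]) = 1.7 × 10^-5
Since Kb ≪ C₀, [OH-] ≈ √(Kb·C₀) = 2.67 × 10^-3 M.
pOH = 2.57, so pH = 14.00 − pOH = 11.43

pH = 11.43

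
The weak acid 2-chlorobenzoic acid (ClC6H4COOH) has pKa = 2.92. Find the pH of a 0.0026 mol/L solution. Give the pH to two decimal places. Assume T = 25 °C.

pH = 2.90

ClC6H4COOH ⇌ ClC6H4COO- + H+
Ka = 10^(−2.92) = 1.20 × 10^-3
Ka = [H+]²/(0.0026 − [H+]) = 1.20 × 10^-3
The 5% rule fails; solving [H+]² + Ka·[H+] − Ka·C₀ = 0 exactly:
[H+] = (−Ka + √(Ka² + 4·Ka·C₀))/2 = 1.27 × 10^-3 M
pH = −log(1.27 × 10^-3) = 2.90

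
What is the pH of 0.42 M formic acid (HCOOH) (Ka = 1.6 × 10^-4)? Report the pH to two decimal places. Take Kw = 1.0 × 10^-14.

HCOOH ⇌ HCOO- + H+
From the ICE table, Ka = [H+]²/(0.42 − [H+]) = 1.6 × 10^-4.
Neglecting [H+] in the denominator: [H+] = √(1.6 × 10^-4 × 0.42) = 8.20 × 10^-3 M
pH = −log(8.20 × 10^-3) = 2.09

pH = 2.09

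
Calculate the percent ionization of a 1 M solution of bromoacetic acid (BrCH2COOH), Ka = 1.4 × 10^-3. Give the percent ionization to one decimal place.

BrCH2COOH ⇌ BrCH2COO- + H+; let x = [H+] at equilibrium.
x ≈ √(Ka·C₀) = √(1.4 × 10^-3 × 1) = 3.74 × 10^-2 M
% ionization = x/C₀ × 100% = 3.74 × 10^-2/1 × 100% = 3.7%

3.7%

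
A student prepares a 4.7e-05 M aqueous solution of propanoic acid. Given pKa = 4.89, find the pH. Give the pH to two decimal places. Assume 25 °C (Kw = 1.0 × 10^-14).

pH = 4.72

CH3CH2COOH ⇌ CH3CH2COO- + H+
Ka = 10^(−4.89) = 1.29 × 10^-5
From the ICE table, Ka = x²/(4.7e-05 − x) = 1.29 × 10^-5.
Here C₀/Ka ≈ 3.64, so the small-x approximation fails. Use the quadratic:
x = [−1.29e-05 + √(1.29e-05² + 2.43e-09)]/2 = 1.90 × 10^-5 M
pH = −log(1.90 × 10^-5) = 4.72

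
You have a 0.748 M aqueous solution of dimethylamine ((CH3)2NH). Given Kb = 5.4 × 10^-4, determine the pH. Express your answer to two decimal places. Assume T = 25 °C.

(CH3)2NH + H2O ⇌ (CH3)2NH2+ + OH-
From the ICE table, Kb = [OH-]²/(0.748 − [OH-]) = 5.4 × 10^-4.
Since Kb ≪ C₀, [OH-] ≈ √(Kb·C₀) = 2.01 × 10^-2 M.
Check: 2.7% ionized — well under 5%, approximation valid.
pOH = −log(2.01 × 10^-2) = 1.70; pH = 14.00 − 1.70 = 12.30

pH = 12.30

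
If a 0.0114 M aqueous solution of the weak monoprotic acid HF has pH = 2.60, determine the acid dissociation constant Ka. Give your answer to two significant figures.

Ka = 7.1 × 10^-4

[H+] = 10^(-2.60) = 2.51 × 10^-3 M
At equilibrium [HA] = 0.0114 − 2.51 × 10^-3 = 8.89 × 10^-3 M
Ka = [H+][A-]/[HA] = (2.51 × 10^-3)² / 8.89 × 10^-3 = 7.1 × 10^-4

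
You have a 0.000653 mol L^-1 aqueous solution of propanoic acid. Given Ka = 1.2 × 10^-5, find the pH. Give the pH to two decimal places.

pH = 4.08

CH3CH2COOH ⇌ CH3CH2COO- + H+
From the ICE table, Ka = [H+]²/(0.000653 − [H+]) = 1.2 × 10^-5.
Here C₀/Ka ≈ 54.4, so the small-[H+] approximation fails. Use the quadratic:
[H+] = [−1.2e-05 + √(1.2e-05² + 3.13e-08)]/2 = 8.27 × 10^-5 M
pH = −log(8.27 × 10^-5) = 4.08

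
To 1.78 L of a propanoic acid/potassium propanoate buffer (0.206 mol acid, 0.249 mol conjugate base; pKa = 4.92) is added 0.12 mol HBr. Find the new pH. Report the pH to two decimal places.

Added H+ converts CH3CH2COO- to CH3CH2COOH: CH3CH2COOH → 0.326 mol, CH3CH2COO- → 0.129 mol.
Henderson–Hasselbalch with mole ratio 0.129/0.326: pH = 4.92 + (-0.403)

pH = 4.52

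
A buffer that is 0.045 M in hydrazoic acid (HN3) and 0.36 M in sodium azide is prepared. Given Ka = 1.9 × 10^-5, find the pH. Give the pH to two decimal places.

pH = 5.62

pKa = −log(1.9 × 10^-5) = 4.721
Using pH = pKa + log([base]/[acid]) with [base]/[acid] = 0.36/0.045:
pH = 4.721 + (+0.903) = 5.62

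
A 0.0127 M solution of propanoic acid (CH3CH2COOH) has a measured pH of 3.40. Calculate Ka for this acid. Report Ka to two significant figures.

[H+] = 10^(-3.40) = 3.98 × 10^-4 M
At equilibrium [HA] = 0.0127 − 3.98 × 10^-4 = 1.23 × 10^-2 M
Ka = [H+][A-]/[HA] = (3.98 × 10^-4)² / 1.23 × 10^-2 = 1.3 × 10^-5

Ka = 1.3 × 10^-5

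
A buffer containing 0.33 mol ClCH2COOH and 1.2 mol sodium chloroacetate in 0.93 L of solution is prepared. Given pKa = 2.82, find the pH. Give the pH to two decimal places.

pH = 3.38

Using pH = pKa + log([base]/[acid]) with [base]/[acid] = 1.2/0.33:
pH = 2.82 + (+0.561) = 3.38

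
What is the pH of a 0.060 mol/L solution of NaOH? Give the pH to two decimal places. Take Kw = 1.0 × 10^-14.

pH = 12.78

NaOH is a strong base; [OH-] = 0.06 M.
pOH = -log(0.06) = 1.22
pH = 14.00 - 1.22 = 12.78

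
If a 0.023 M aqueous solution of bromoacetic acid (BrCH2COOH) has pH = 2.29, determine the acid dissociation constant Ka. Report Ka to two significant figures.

[H+] = 10^(-2.29) = 5.13 × 10^-3 M
At equilibrium [HA] = 0.023 − 5.13 × 10^-3 = 1.79 × 10^-2 M
Ka = [H+][A-]/[HA] = (5.13 × 10^-3)² / 1.79 × 10^-2 = 1.5 × 10^-3

Ka = 1.5 × 10^-3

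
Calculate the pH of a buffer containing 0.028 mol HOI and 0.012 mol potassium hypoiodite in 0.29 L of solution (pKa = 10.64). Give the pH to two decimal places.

pH = 10.27

Henderson–Hasselbalch: pH = pKa + log([OI-]/[HOI]) = 10.64 + log(0.012/0.028)
pH = 10.64 + (-0.368) = 10.27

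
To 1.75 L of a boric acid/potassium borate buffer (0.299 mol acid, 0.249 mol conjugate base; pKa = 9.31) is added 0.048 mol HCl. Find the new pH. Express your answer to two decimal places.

pH = 9.07

After neutralization: n(B(OH)3) = 0.347 mol, n(B(OH)4-) = 0.201 mol.
pH = pKa + log([A⁻]/[HA]) = 9.31 + log(0.201/0.347) = 9.31 -0.237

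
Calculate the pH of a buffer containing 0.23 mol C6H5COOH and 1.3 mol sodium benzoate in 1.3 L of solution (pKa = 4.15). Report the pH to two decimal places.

pH = 4.90

pH = pKa + log([A⁻]/[HA]) = 4.15 + log(1.3/0.23)
pH = 4.15 + (+0.752) = 4.90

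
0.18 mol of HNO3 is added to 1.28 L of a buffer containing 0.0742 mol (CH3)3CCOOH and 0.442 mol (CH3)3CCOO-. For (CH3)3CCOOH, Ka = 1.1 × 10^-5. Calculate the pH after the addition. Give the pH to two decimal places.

pH = 4.97

After neutralization: n((CH3)3CCOOH) = 0.254 mol, n((CH3)3CCOO-) = 0.262 mol.
pKa = −log(1.1 × 10^-5) = 4.959
pH = pKa + log(n_(CH3)3CCOO-/n_(CH3)3CCOOH) = 4.959 + log(0.262/0.254) = 4.959 + (+0.013)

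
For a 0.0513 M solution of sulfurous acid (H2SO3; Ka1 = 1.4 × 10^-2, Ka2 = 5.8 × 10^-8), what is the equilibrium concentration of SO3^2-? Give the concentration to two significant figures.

5.8 × 10^-8 M

First ionization gives [H+] ≈ [HSO3-] = 2.07 × 10^-2 M.
Second step: Ka2 = [H+][SO3^2-]/[HSO3-] ≈ [SO3^2-] (since [H+] ≈ [HSO3-]).
So [SO3^2-] ≈ Ka2.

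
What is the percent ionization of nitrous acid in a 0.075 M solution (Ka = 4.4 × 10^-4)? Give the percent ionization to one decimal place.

HNO2 ⇌ NO2- + H+; let x = [H+] at equilibrium.
Solve x² + 0.00044x − 3.3e-05 = 0 → x = 5.53 × 10^-3 M
% ionization = x/C₀ × 100% = 5.53 × 10^-3/0.075 × 100% = 7.4%

7.4%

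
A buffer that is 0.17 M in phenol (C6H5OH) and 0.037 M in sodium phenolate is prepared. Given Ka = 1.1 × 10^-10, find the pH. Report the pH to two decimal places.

pKa = −log(1.1 × 10^-10) = 9.959
Henderson–Hasselbalch: pH = pKa + log([C6H5O-]/[C6H5OH]) = 9.959 + log(0.037/0.17)
pH = 9.959 + (-0.662) = 9.30

pH = 9.30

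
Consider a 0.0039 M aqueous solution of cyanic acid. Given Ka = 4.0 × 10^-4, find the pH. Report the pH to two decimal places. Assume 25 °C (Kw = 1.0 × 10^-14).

pH = 2.97

HOCN ⇌ OCN- + H+
Let x = [H+] at equilibrium. Ka = x²/(0.0039 − x).
The 5% rule fails; solving x² + Ka·x − Ka·C₀ = 0 exactly:
x = [−0.0004 + √(0.0004² + 6.24e-06)]/2 = 1.06 × 10^-3 M
pH = −log(1.06 × 10^-3) = 2.97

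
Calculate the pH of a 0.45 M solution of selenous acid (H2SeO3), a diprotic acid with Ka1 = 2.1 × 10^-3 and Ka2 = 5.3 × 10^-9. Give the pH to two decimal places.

Ka1 ≫ Ka2, so treat the first dissociation as the only significant source of H+.
Ka1 = x²/(0.45 − x) = 2.1 × 10^-3
Solving the quadratic: x = (−Ka1 + √(Ka1² + 4·Ka1·C₀))/2 = 2.97 × 10^-2 M
pH = −log(2.97 × 10^-2) = 1.53

pH = 1.53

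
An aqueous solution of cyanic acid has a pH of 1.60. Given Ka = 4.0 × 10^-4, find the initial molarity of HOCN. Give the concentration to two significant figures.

[H+] = 10^(-1.60) = 2.51 × 10^-2 M = x
Ka = x²/(C₀ − x) ⇒ C₀ = x + x²/Ka
C₀ = 2.51 × 10^-2 + (2.51 × 10^-2)²/(4.0 × 10^-4) = 1.60 M

C₀ = 1.6 M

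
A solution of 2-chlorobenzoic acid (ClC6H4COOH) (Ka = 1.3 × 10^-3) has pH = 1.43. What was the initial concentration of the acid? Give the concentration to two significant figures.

C₀ = 1.1 M

[H+] = 10^(-1.43) = 3.72 × 10^-2 M = x
Ka = x²/(C₀ − x) ⇒ C₀ = x + x²/Ka
C₀ = 3.72 × 10^-2 + (3.72 × 10^-2)²/(1.3 × 10^-3) = 1.10 M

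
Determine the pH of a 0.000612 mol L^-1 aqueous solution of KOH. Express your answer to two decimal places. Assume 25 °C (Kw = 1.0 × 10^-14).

pH = 10.79

KOH is a strong base; [OH-] = 0.000612 M.
pOH = -log(0.000612) = 3.21
pH = 14.00 - 3.21 = 10.79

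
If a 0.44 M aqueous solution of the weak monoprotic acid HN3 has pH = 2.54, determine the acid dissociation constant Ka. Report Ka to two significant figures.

[H+] = 10^(-2.54) = 2.88 × 10^-3 M
At equilibrium [HA] = 0.44 − 2.88 × 10^-3 = 4.37 × 10^-1 M
Ka = [H+][A-]/[HA] = (2.88 × 10^-3)² / 4.37 × 10^-1 = 1.9 × 10^-5

Ka = 1.9 × 10^-5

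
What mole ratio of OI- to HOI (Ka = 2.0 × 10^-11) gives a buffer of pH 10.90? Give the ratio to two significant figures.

pKa = -log(2.0 × 10^-11) = 10.699
pH = pKa + log(r) ⇒ log(r) = 10.90 − 10.699 = +0.201
r = [OI-]/[HOI] = 10^(+0.201) = 1.59

ratio = 1.6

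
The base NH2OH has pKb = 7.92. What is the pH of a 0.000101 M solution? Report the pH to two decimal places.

pH = 8.04

NH2OH + H2O ⇌ NH3OH+ + OH-
Kb = 10^(−7.92) = 1.20 × 10^-8
Kb = [OH-]²/(0.000101 − [OH-]) = 1.20 × 10^-8
Assume [OH-] ≪ 0.000101: [OH-] ≈ √(1.20 × 10^-8 × 0.000101) = 1.10 × 10^-6 M
Check: 1.1% ionized — well under 5%, approximation valid.
pOH = −log(1.10 × 10^-6) = 5.96; pH = 14.00 − 5.96 = 8.04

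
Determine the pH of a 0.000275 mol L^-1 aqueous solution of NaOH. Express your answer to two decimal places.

pH = 10.44

NaOH is a strong base; [OH-] = 0.000275 M.
pOH = -log(0.000275) = 3.56
pH = 14.00 - 3.56 = 10.44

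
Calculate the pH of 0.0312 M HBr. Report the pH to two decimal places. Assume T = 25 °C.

pH = 1.51

HBr is a strong acid and dissociates completely, so [H+] = 0.0312 M.
pH = -log(0.0312) = 1.51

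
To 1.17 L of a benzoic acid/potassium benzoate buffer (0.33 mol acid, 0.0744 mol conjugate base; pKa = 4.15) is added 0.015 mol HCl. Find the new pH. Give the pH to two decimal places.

pH = 3.39

After neutralization: n(C6H5COOH) = 0.345 mol, n(C6H5COO-) = 0.0594 mol.
pH = pKa + log([A⁻]/[HA]) = 4.15 + log(0.0594/0.345) = 4.15 -0.764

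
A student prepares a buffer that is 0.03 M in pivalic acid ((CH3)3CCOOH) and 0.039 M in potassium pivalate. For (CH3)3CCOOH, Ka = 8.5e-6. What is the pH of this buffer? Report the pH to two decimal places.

pKa = −log(8.5 × 10^-6) = 5.071
Henderson–Hasselbalch: pH = pKa + log([(CH3)3CCOO-]/[(CH3)3CCOOH]) = 5.071 + log(0.039/0.03)
pH = 5.071 + (+0.114) = 5.18

pH = 5.18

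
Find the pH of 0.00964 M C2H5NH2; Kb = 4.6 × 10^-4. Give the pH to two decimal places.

pH = 11.28

C2H5NH2 + H2O ⇌ C2H5NH3+ + OH-
Kb = [OH-]²/(0.00964 − [OH-]) = 4.6 × 10^-4
The 5% rule fails; solving [OH-]² + Kb·[OH-] − Kb·C₀ = 0 exactly:
[OH-] = [−0.00046 + √(0.00046² + 1.77e-05)]/2 = 1.89 × 10^-3 M
pOH = 2.72, so pH = 14.00 − pOH = 11.28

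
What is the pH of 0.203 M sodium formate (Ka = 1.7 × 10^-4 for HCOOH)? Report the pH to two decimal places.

HCOO- is the conjugate base of the weak acid HCOOH.
Kb = Kw/Ka = 1.0×10^-14 / 1.7 × 10^-4 = 5.88 × 10^-11
From the ICE table, Kb = [OH-]²/(0.203 − [OH-]) = 5.88 × 10^-11.
Neglecting [OH-] in the denominator: [OH-] = √(5.88 × 10^-11 × 0.203) = 3.45 × 10^-6 M
pOH = 5.46, so pH = 14.00 − pOH = 8.54

pH = 8.54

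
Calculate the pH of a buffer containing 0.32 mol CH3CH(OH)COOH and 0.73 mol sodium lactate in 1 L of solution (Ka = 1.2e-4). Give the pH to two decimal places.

pKa = −log(1.2 × 10^-4) = 3.921
Henderson–Hasselbalch: pH = pKa + log([CH3CH(OH)COO-]/[CH3CH(OH)COOH]) = 3.921 + log(0.73/0.32)
pH = 3.921 + (+0.358) = 4.28

pH = 4.28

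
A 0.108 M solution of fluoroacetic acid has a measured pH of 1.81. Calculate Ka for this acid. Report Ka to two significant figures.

[H+] = 10^(-1.81) = 1.55 × 10^-2 M
At equilibrium [HA] = 0.108 − 1.55 × 10^-2 = 9.25 × 10^-2 M
Ka = [H+][A-]/[HA] = (1.55 × 10^-2)² / 9.25 × 10^-2 = 2.6 × 10^-3

Ka = 2.6 × 10^-3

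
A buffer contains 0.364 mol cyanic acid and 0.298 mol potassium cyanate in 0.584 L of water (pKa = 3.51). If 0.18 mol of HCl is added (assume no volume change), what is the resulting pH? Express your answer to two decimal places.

pH = 2.85

After neutralization: n(HOCN) = 0.544 mol, n(OCN-) = 0.118 mol.
pH = pKa + log([A⁻]/[HA]) = 3.51 + log(0.118/0.544) = 3.51 -0.664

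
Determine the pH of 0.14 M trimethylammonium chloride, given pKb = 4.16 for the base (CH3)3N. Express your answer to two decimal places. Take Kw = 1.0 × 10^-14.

(CH3)3NH+ is the conjugate acid of the weak base (CH3)3N.
Kb = 10^(−4.16) = 6.92 × 10^-5
Ka = Kw/Kb = 1.0×10^-14 / 6.92 × 10^-5 = 1.45 × 10^-10
Let x = [H+] at equilibrium. Ka = x²/(0.14 − x).
Since Ka ≪ C₀, x ≈ √(Ka·C₀) = 4.51 × 10^-6 M.
pH = −log[H+] = −log(4.51 × 10^-6) = 5.35

pH = 5.35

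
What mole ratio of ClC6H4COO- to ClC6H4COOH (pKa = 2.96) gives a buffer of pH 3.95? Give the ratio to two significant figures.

pH = pKa + log(r) ⇒ log(r) = 3.95 − 2.96 = +0.99
r = [ClC6H4COO-]/[ClC6H4COOH] = 10^(+0.99) = 9.77

ratio = 9.8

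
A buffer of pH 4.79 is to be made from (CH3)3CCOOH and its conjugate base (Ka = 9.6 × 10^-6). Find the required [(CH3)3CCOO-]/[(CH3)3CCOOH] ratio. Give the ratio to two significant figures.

pKa = -log(9.6 × 10^-6) = 5.018
pH = pKa + log(r) ⇒ log(r) = 4.79 − 5.018 = -0.228
r = [(CH3)3CCOO-]/[(CH3)3CCOOH] = 10^(-0.228) = 0.592

ratio = 0.59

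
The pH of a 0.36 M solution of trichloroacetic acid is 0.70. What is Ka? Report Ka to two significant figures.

[H+] = 10^(-0.70) = 2.00 × 10^-1 M
At equilibrium [HA] = 0.36 − 2.00 × 10^-1 = 1.60 × 10^-1 M
Ka = [H+][A-]/[HA] = (2.00 × 10^-1)² / 1.60 × 10^-1 = 2.5 × 10^-1

Ka = 2.5 × 10^-1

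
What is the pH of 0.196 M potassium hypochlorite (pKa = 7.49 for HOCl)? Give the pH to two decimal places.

OCl- is the conjugate base of the weak acid HOCl.
Ka = 10^(−7.49) = 3.24 × 10^-8
Kb = Kw/Ka = 1.0×10^-14 / 3.24 × 10^-8 = 3.09 × 10^-7
Kb = x²/(0.196 − x) = 3.09 × 10^-7
Since Kb ≪ C₀, x ≈ √(Kb·C₀) = 2.46 × 10^-4 M.
(x/C₀ = 0.13% < 5%, so the approximation holds.)
pOH = −log(2.46 × 10^-4) = 3.61; pH = 14.00 − 3.61 = 10.39

pH = 10.39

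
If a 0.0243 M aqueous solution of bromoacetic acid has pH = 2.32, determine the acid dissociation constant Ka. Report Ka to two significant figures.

Ka = 1.2 × 10^-3

[H+] = 10^(-2.32) = 4.79 × 10^-3 M
At equilibrium [HA] = 0.0243 − 4.79 × 10^-3 = 1.95 × 10^-2 M
Ka = [H+][A-]/[HA] = (4.79 × 10^-3)² / 1.95 × 10^-2 = 1.2 × 10^-3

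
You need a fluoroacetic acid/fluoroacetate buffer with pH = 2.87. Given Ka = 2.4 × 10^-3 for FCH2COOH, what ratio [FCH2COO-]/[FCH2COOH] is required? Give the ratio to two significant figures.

pKa = -log(2.4 × 10^-3) = 2.620
pH = pKa + log(r) ⇒ log(r) = 2.87 − 2.620 = +0.250
r = [FCH2COO-]/[FCH2COOH] = 10^(+0.250) = 1.78

ratio = 1.8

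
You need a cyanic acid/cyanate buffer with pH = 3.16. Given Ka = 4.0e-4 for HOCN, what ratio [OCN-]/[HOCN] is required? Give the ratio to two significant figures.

pKa = -log(4.0 × 10^-4) = 3.398
pH = pKa + log(r) ⇒ log(r) = 3.16 − 3.398 = -0.238
r = [OCN-]/[HOCN] = 10^(-0.238) = 0.578

ratio = 0.58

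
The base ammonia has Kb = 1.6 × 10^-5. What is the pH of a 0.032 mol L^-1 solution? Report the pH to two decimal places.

NH3 + H2O ⇌ NH4+ + OH-
Let x = [OH-] at equilibrium. Kb = x²/(0.032 − x).
Assume x ≪ 0.032: x ≈ √(1.6 × 10^-5 × 0.032) = 7.16 × 10^-4 M
pOH = 3.15, so pH = 14.00 − pOH = 10.85

pH = 10.85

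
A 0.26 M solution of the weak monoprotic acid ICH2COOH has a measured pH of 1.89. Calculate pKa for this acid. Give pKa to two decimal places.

[H+] = 10^(-1.89) = 1.29 × 10^-2 M
At equilibrium [HA] = 0.26 − 1.29 × 10^-2 = 2.47 × 10^-1 M
Ka = [H+][A-]/[HA] = (1.29 × 10^-2)² / 2.47 × 10^-1 = 6.74 × 10^-4
pKa = -log(6.74 × 10^-4) = 3.17

pKa = 3.17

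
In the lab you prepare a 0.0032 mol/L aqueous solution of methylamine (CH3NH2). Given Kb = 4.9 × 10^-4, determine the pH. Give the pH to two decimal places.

CH3NH2 + H2O ⇌ CH3NH3+ + OH-
Kb = x²/(0.0032 − x) = 4.9 × 10^-4
x is not negligible relative to C₀; solve x² + 0.00049·x − 1.57e-06 = 0.
x = (−Kb + √(Kb² + 4·Kb·C₀))/2 = 1.03 × 10^-3 M
pOH = 2.99, so pH = 14.00 − pOH = 11.01

pH = 11.01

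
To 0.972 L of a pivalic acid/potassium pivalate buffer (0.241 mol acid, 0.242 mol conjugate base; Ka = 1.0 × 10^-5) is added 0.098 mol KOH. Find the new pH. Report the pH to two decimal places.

pH = 5.38

OH- converts (CH3)3CCOOH to (CH3)3CCOO-: (CH3)3CCOOH → 0.143 mol, (CH3)3CCOO- → 0.34 mol.
pKa = −log(1.0 × 10^-5) = 5.000
Henderson–Hasselbalch with mole ratio 0.34/0.143: pH = 5.000 + (+0.376)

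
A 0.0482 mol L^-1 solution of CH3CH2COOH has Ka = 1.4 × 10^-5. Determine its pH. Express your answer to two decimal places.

CH3CH2COOH ⇌ CH3CH2COO- + H+
Let x = [H+] at equilibrium. Ka = x²/(0.0482 − x).
Neglecting x in the denominator: x = √(1.4 × 10^-5 × 0.0482) = 8.21 × 10^-4 M
(x/C₀ = 1.7% < 5%, so the approximation holds.)
pH = −log[H+] = −log(8.21 × 10^-4) = 3.09

pH = 3.09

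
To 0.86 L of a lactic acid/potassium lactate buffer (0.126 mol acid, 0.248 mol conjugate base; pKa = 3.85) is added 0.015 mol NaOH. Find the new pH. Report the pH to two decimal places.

After neutralization: n(CH3CH(OH)COOH) = 0.111 mol, n(CH3CH(OH)COO-) = 0.263 mol.
pH = pKa + log([A⁻]/[HA]) = 3.85 + log(0.263/0.111) = 3.85 +0.375

pH = 4.22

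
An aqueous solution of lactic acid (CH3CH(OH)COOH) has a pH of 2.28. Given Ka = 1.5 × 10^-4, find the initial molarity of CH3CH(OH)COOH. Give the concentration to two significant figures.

C₀ = 1.9 × 10^-1 M

[H+] = 10^(-2.28) = 5.25 × 10^-3 M = x
Ka = x²/(C₀ − x) ⇒ C₀ = x + x²/Ka
C₀ = 5.25 × 10^-3 + (5.25 × 10^-3)²/(1.5 × 10^-4) = 1.89 × 10^-1 M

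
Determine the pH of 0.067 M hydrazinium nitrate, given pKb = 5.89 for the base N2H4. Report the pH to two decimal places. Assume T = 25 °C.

N2H5+ is the conjugate acid of the weak base N2H4.
Kb = 10^(−5.89) = 1.29 × 10^-6
Ka = Kw/Kb = 1.0×10^-14 / 1.29 × 10^-6 = 7.75 × 10^-9
From the ICE table, Ka = x²/(0.067 − x) = 7.75 × 10^-9.
Neglecting x in the denominator: x = √(7.75 × 10^-9 × 0.067) = 2.28 × 10^-5 M
(x/C₀ = 0.034% < 5%, so the approximation holds.)
pH = −log[H+] = −log(2.28 × 10^-5) = 4.64

pH = 4.64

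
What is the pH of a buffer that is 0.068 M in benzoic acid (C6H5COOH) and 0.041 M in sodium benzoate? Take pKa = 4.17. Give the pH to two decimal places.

pH = 3.95

Henderson–Hasselbalch: pH = pKa + log([C6H5COO-]/[C6H5COOH]) = 4.17 + log(0.041/0.068)
pH = 4.17 + (-0.220) = 3.95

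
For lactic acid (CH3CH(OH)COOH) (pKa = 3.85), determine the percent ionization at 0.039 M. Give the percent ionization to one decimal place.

CH3CH(OH)COOH ⇌ CH3CH(OH)COO- + H+; let x = [H+] at equilibrium.
Ka = 10^(−3.85) = 1.41 × 10^-4
Solve x² + 0.000141x − 5.5e-06 = 0 → x = 2.28 × 10^-3 M
% ionization = x/C₀ × 100% = 2.28 × 10^-3/0.039 × 100% = 5.8%

5.8%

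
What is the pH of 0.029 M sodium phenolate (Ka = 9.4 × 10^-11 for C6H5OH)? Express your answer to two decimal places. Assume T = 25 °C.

C6H5O- is the conjugate base of the weak acid C6H5OH.
Kb = Kw/Ka = 1.0×10^-14 / 9.4 × 10^-11 = 1.06 × 10^-4
Kb = x²/(0.029 − x) = 1.06 × 10^-4
Here C₀/Kb ≈ 274, so the small-x approximation fails. Use the quadratic:
x = [−0.000106 + √(0.000106² + 1.23e-05)]/2 = 1.70 × 10^-3 M
pOH = −log(1.70 × 10^-3) = 2.77; pH = 14.00 − 2.77 = 11.23

pH = 11.23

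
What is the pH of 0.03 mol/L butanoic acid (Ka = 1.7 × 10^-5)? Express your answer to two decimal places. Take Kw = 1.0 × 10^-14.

pH = 3.15

CH3(CH2)2COOH ⇌ CH3(CH2)2COO- + H+
From the ICE table, Ka = x²/(0.03 − x) = 1.7 × 10^-5.
Since Ka ≪ C₀, x ≈ √(Ka·C₀) = 7.14 × 10^-4 M.
Check: 2.4% ionized — well under 5%, approximation valid.
pH = −log[H+] = −log(7.14 × 10^-4) = 3.15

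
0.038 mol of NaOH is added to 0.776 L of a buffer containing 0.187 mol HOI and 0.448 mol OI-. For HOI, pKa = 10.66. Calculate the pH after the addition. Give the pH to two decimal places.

After neutralization: n(HOI) = 0.149 mol, n(OI-) = 0.486 mol.
pH = pKa + log(n_OI-/n_HOI) = 10.66 + log(0.486/0.149) = 10.66 + (+0.513)

pH = 11.17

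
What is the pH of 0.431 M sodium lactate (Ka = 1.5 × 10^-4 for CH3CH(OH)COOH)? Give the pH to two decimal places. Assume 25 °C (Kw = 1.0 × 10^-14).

CH3CH(OH)COO- is the conjugate base of the weak acid CH3CH(OH)COOH.
Kb = Kw/Ka = 1.0×10^-14 / 1.5 × 10^-4 = 6.67 × 10^-11
From the ICE table, Kb = [OH-]²/(0.431 − [OH-]) = 6.67 × 10^-11.
Assume [OH-] ≪ 0.431: [OH-] ≈ √(6.67 × 10^-11 × 0.431) = 5.36 × 10^-6 M
([OH-]/C₀ = 0.0012% < 5%, so the approximation holds.)
pOH = −log(5.36 × 10^-6) = 5.27; pH = 14.00 − 5.27 = 8.73

pH = 8.73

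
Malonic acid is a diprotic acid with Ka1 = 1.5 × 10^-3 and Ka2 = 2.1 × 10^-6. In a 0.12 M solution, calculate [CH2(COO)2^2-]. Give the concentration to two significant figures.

2.1 × 10^-6 M

First ionization gives [H+] ≈ [CH2(COOH)COO-] = 1.27 × 10^-2 M.
Second step: Ka2 = [H+][CH2(COO)2^2-]/[CH2(COOH)COO-] ≈ [CH2(COO)2^2-] (since [H+] ≈ [CH2(COOH)COO-]).
So [CH2(COO)2^2-] ≈ Ka2.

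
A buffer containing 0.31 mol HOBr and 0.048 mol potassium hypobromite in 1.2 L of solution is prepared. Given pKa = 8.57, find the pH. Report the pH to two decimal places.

Using pH = pKa + log([base]/[acid]) with [base]/[acid] = 0.048/0.31:
pH = 8.57 + (-0.810) = 7.76

pH = 7.76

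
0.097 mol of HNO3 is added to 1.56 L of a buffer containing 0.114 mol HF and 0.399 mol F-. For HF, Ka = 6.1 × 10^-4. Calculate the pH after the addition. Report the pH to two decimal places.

After neutralization: n(HF) = 0.211 mol, n(F-) = 0.302 mol.
pKa = −log(6.1 × 10^-4) = 3.215
pH = pKa + log(n_F-/n_HF) = 3.215 + log(0.302/0.211) = 3.215 + (+0.156)

pH = 3.37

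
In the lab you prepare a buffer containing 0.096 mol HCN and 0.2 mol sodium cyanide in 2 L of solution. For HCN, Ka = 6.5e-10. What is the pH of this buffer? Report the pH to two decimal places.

pH = 9.51

pKa = −log(6.5 × 10^-10) = 9.187
Henderson–Hasselbalch: pH = pKa + log([CN-]/[HCN]) = 9.187 + log(0.2/0.096)
pH = 9.187 + (+0.319) = 9.51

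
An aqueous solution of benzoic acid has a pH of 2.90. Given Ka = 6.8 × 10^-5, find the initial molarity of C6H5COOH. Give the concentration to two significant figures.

C₀ = 2.5 × 10^-2 M

[H+] = 10^(-2.90) = 1.26 × 10^-3 M = x
Ka = x²/(C₀ − x) ⇒ C₀ = x + x²/Ka
C₀ = 1.26 × 10^-3 + (1.26 × 10^-3)²/(6.8 × 10^-5) = 2.46 × 10^-2 M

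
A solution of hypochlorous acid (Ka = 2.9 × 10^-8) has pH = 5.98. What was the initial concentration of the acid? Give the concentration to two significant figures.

C₀ = 3.9 × 10^-5 M

[H+] = 10^(-5.98) = 1.05 × 10^-6 M = x
Ka = x²/(C₀ − x) ⇒ C₀ = x + x²/Ka
C₀ = 1.05 × 10^-6 + (1.05 × 10^-6)²/(2.9 × 10^-8) = 3.91 × 10^-5 M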